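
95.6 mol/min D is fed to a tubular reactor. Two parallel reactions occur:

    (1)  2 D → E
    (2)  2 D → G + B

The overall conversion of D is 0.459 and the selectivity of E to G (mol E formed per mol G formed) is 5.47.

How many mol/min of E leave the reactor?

Conversion of D: D consumed = 0.459 × 95.6 = 43.88 mol/min = 2ξ₁ + 2ξ₂.
Selectivity: 1ξ₁ / (1ξ₂) = 5.47 → ξ₁ = 5.47 ξ₂.
Substitute: (2·5.47 + 2) ξ₂ = 43.88 → ξ₂ = 3.391 mol/min, ξ₁ = 18.55 mol/min.
Outlet amounts (n = n₀ + Σ ν·ξ):
  D: 95.6 − 2(18.55) − 2(3.391) = 51.72
  E: 0 + 1(18.55) = 18.55
  G: 0 + 1(3.391) = 3.391
  B: 0 + 1(3.391) = 3.391

18.5 mol/min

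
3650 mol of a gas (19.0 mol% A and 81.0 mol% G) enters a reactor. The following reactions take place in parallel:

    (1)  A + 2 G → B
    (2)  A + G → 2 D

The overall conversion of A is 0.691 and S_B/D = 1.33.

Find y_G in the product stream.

Conversion of A: A consumed = 0.691 × 693.5 = 479.2 mol = 1ξ₁ + 1ξ₂.
Selectivity: 1ξ₁ / (2ξ₂) = 1.33 → ξ₁ = 2.66 ξ₂.
Substitute: (1·2.66 + 1) ξ₂ = 479.2 → ξ₂ = 130.9 mol, ξ₁ = 348.3 mol.
Outlet amounts (n = n₀ + Σ ν·ξ):
  A: 693.5 − 1(348.3) − 1(130.9) = 214.3
  G: 2956 − 2(348.3) − 1(130.9) = 2129
  B: 0 + 1(348.3) = 348.3
  D: 0 + 2(130.9) = 261.9
Total out = 2953 mol; y_G = 2129 / 2953 = 0.7209.

0.721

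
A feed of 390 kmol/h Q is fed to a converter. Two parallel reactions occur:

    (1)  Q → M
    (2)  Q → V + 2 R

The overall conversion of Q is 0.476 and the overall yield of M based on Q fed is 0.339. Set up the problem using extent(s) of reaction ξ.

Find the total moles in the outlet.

Yield of M: 1ξ₁ / 390 = 0.339 → ξ₁ = 132.2 kmol/h.
Conversion of Q: 1ξ₁ + 1ξ₂ = 0.476 × 390 = 185.6 → ξ₂ = 53.43 kmol/h.
Outlet amounts (n = n₀ + Σ ν·ξ):
  Q: 390 − 1(132.2) − 1(53.43) = 204.4
  M: 0 + 1(132.2) = 132.2
  V: 0 + 1(53.43) = 53.43
  R: 0 + 2(53.43) = 106.9
Total out = 204.4 + 132.2 + 53.43 + 106.9 = 496.9 kmol/h.

497 kmol/h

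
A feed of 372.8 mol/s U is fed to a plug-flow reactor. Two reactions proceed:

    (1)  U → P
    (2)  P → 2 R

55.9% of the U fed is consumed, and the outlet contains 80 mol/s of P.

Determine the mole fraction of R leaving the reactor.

Conversion of U: U consumed = 1ξ₁ = 0.559 × 372.8 → ξ₁ = 208.4 mol/s.
P balance: n_P = 0 + 1ξ₁ − 1ξ₂ = 80 → ξ₂ = (1·208.4 − 80)/1 = 128.4 mol/s.
Outlet amounts (n = n₀ + Σ ν·ξ):
  U: 372.8 − 1(208.4) = 164.4
  P: 0 + 1(208.4) − 1(128.4) = 80
  R: 0 + 2(128.4) = 256.8
Total out = 501.2 mol/s; y_R = 256.8 / 501.2 = 0.5124.

0.512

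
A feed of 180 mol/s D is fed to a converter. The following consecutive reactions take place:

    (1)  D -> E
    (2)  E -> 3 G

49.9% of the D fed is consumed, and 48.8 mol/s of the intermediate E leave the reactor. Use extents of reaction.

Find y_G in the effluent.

0.47

Conversion of D: D consumed = 1ξ₁ = 0.499 × 180 → ξ₁ = 89.82 mol/s.
E balance: n_E = 0 + 1ξ₁ − 1ξ₂ = 48.8 → ξ₂ = (1·89.82 − 48.8)/1 = 41.02 mol/s.
Outlet amounts (n = n₀ + Σ ν·ξ):
  D: 180 − 1(89.82) = 90.18
  E: 0 + 1(89.82) − 1(41.02) = 48.8
  G: 0 + 3(41.02) = 123.1
Total out = 262 mol/s; y_G = 123.1 / 262 = 0.4696.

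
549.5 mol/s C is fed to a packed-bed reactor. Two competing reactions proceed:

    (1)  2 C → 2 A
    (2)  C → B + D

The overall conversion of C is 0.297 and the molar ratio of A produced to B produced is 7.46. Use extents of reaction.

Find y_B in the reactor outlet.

Conversion of C: C consumed = 0.297 × 549.5 = 163.2 mol/s = 2ξ₁ + 1ξ₂.
Selectivity: 2ξ₁ / (1ξ₂) = 7.46 → ξ₁ = 3.73 ξ₂.
Substitute: (2·3.73 + 1) ξ₂ = 163.2 → ξ₂ = 19.29 mol/s, ξ₁ = 71.96 mol/s.
Outlet amounts (n = n₀ + Σ ν·ξ):
  C: 549.5 − 2(71.96) − 1(19.29) = 386.3
  A: 0 + 2(71.96) = 143.9
  B: 0 + 1(19.29) = 19.29
  D: 0 + 1(19.29) = 19.29
Total out = 568.8 mol/s; y_B = 19.29 / 568.8 = 0.03392.

0.0339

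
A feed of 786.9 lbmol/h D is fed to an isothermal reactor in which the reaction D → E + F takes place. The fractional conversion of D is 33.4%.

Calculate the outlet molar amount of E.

263 lbmol/h

D reacted = 0.334 × 786.9 = 262.8 lbmol/h; ν_D = −1, so ξ = 262.8/1 = 262.8 lbmol/h.
Outlet amounts (n = n₀ + ν ξ):
  D: 786.9 − 1(262.8) = 524.1
  E: 0 + 1(262.8) = 262.8
  F: 0 + 1(262.8) = 262.8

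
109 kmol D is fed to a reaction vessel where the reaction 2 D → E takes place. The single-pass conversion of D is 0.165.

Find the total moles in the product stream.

100 kmol

D reacted = 0.165 × 109 = 17.98 kmol; ν_D = −2, so ξ = 17.98/2 = 8.992 kmol.
Outlet amounts (n = n₀ + ν ξ):
  D: 109 − 2(8.992) = 91.02
  E: 0 + 1(8.992) = 8.992
Total out = 91.02 + 8.992 = 100 kmol.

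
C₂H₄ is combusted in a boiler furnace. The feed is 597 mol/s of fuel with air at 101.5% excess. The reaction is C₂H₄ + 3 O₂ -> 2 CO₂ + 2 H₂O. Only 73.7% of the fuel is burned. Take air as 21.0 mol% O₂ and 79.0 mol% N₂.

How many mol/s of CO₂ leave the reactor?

880 mol/s

Stoichiometric O₂ = 3 × 597 = 1791 mol/s; O₂ fed = 1791 × 2.015 = 3609 mol/s.
N₂ fed = 3609 × 79/21 = 13580 mol/s.
Fuel reacted = 0.737 × 597 → ξ = 440 mol/s.
Outlet (n = n₀ + ν ξ):
  C₂H₄: 597 − 1(440) = 157
  O₂: 3609 − 3(440) = 2289
  N₂: 13580 (inert)
  CO₂: 0 + 2(440) = 880
  H₂O: 0 + 2(440) = 880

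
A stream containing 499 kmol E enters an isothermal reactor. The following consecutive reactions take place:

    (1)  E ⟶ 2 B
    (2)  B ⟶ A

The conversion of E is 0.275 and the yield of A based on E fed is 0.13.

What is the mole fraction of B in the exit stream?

Conversion of E: E consumed = 1ξ₁ = 0.275 × 499 → ξ₁ = 137.2 kmol.
Yield of A: 1ξ₂ / 499 = 0.13 → ξ₂ = 64.87 kmol.
Outlet amounts (n = n₀ + Σ ν·ξ):
  E: 499 − 1(137.2) = 361.8
  B: 0 + 2(137.2) − 1(64.87) = 209.6
  A: 0 + 1(64.87) = 64.87
Total out = 636.2 kmol; y_B = 209.6 / 636.2 = 0.3294.

0.329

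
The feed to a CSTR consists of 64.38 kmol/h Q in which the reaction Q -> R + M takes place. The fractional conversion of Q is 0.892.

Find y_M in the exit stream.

Q reacted = 0.892 × 64.38 = 57.43 kmol/h; ν_Q = −1, so ξ = 57.43/1 = 57.43 kmol/h.
Outlet amounts (n = n₀ + ν ξ):
  Q: 64.38 − 1(57.43) = 6.953
  R: 0 + 1(57.43) = 57.43
  M: 0 + 1(57.43) = 57.43
Total out = 121.8 kmol/h; y_M = 57.43 / 121.8 = 0.4715.

0.471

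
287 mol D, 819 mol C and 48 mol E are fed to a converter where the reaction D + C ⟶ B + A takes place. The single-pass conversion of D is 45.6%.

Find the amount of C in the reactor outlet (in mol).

D reacted = 0.456 × 287 = 130.9 mol; ν_D = −1, so ξ = 130.9/1 = 130.9 mol.
Outlet amounts (n = n₀ + ν ξ):
  D: 287 − 1(130.9) = 156.1
  C: 819 − 1(130.9) = 688.1
  B: 0 + 1(130.9) = 130.9
  A: 0 + 1(130.9) = 130.9
  E: 48 (inert)

688 mol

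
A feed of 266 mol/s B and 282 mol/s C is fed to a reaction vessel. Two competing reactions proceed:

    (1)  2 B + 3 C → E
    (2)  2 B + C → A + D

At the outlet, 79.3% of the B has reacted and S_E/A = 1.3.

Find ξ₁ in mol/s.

ξ₁ = 59.6 mol/s

Conversion of B: B consumed = 0.793 × 266 = 210.9 mol/s = 2ξ₁ + 2ξ₂.
Selectivity: 1ξ₁ / (1ξ₂) = 1.3 → ξ₁ = 1.3 ξ₂.
Substitute: (2·1.3 + 2) ξ₂ = 210.9 → ξ₂ = 45.86 mol/s, ξ₁ = 59.61 mol/s.
Outlet amounts (n = n₀ + Σ ν·ξ):
  B: 266 − 2(59.61) − 2(45.86) = 55.06
  C: 282 − 3(59.61) − 1(45.86) = 57.31
  E: 0 + 1(59.61) = 59.61
  A: 0 + 1(45.86) = 45.86
  D: 0 + 1(45.86) = 45.86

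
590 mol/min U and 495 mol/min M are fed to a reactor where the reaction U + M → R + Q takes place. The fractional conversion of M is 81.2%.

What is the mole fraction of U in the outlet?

M reacted = 0.812 × 495 = 401.9 mol/min; ν_M = −1, so ξ = 401.9/1 = 401.9 mol/min.
Outlet amounts (n = n₀ + ν ξ):
  U: 590 − 1(401.9) = 188.1
  M: 495 − 1(401.9) = 93.06
  R: 0 + 1(401.9) = 401.9
  Q: 0 + 1(401.9) = 401.9
Total out = 1085 mol/min; y_U = 188.1 / 1085 = 0.1733.

0.173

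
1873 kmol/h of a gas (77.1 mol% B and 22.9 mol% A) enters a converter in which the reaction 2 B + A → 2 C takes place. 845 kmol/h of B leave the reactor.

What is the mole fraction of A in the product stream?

0.0822

For B: n = n₀ − 2ξ → 845 = 1444 − 2ξ, giving ξ = 299.5 kmol/h.
Outlet amounts (n = n₀ + ν ξ):
  B: 1444 − 2(299.5) = 845
  A: 428.9 − 1(299.5) = 129.4
  C: 0 + 2(299.5) = 599.1
Total out = 1573 kmol/h; y_A = 129.4 / 1573 = 0.08222.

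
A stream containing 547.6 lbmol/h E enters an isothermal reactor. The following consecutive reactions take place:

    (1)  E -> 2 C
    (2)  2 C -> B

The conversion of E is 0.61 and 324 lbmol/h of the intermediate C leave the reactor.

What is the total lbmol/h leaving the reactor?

710 lbmol/h

Conversion of E: E consumed = 1ξ₁ = 0.61 × 547.6 → ξ₁ = 334 lbmol/h.
C balance: n_C = 0 + 2ξ₁ − 2ξ₂ = 324 → ξ₂ = (2·334 − 324)/2 = 172 lbmol/h.
Outlet amounts (n = n₀ + Σ ν·ξ):
  E: 547.6 − 1(334) = 213.6
  C: 0 + 2(334) − 2(172) = 324
  B: 0 + 1(172) = 172
Total out = 213.6 + 324 + 172 = 709.6 lbmol/h.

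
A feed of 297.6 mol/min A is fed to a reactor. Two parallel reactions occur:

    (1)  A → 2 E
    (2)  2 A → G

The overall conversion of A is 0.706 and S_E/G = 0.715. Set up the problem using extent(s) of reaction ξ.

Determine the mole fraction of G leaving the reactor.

Conversion of A: A consumed = 0.706 × 297.6 = 210.1 mol/min = 1ξ₁ + 2ξ₂.
Selectivity: 2ξ₁ / (1ξ₂) = 0.715 → ξ₁ = 0.3575 ξ₂.
Substitute: (1·0.3575 + 2) ξ₂ = 210.1 → ξ₂ = 89.12 mol/min, ξ₁ = 31.86 mol/min.
Outlet amounts (n = n₀ + Σ ν·ξ):
  A: 297.6 − 1(31.86) − 2(89.12) = 87.49
  E: 0 + 2(31.86) = 63.72
  G: 0 + 1(89.12) = 89.12
Total out = 240.3 mol/min; y_G = 89.12 / 240.3 = 0.3708.

0.371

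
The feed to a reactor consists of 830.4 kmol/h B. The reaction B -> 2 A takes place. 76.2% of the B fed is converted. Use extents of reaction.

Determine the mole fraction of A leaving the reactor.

B reacted = 0.762 × 830.4 = 632.8 kmol/h; ν_B = −1, so ξ = 632.8/1 = 632.8 kmol/h.
Outlet amounts (n = n₀ + ν ξ):
  B: 830.4 − 1(632.8) = 197.6
  A: 0 + 2(632.8) = 1266
Total out = 1463 kmol/h; y_A = 1266 / 1463 = 0.8649.

0.865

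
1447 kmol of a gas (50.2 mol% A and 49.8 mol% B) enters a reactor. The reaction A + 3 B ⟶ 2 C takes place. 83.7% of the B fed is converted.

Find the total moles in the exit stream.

1040 kmol

B reacted = 0.837 × 720.6 = 603.1 kmol; ν_B = −3, so ξ = 603.1/3 = 201 kmol.
Outlet amounts (n = n₀ + ν ξ):
  A: 726.4 − 1(201) = 525.3
  B: 720.6 − 3(201) = 117.5
  C: 0 + 2(201) = 402.1
Total out = 525.3 + 117.5 + 402.1 = 1045 kmol.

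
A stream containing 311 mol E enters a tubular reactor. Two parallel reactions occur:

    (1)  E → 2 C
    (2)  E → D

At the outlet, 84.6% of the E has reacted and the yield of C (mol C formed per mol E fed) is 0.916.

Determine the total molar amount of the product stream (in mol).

453 mol

Yield of C: 2ξ₁ / 311 = 0.916 → ξ₁ = 142.4 mol.
Conversion of E: 1ξ₁ + 1ξ₂ = 0.846 × 311 = 263.1 → ξ₂ = 120.7 mol.
Outlet amounts (n = n₀ + Σ ν·ξ):
  E: 311 − 1(142.4) − 1(120.7) = 47.89
  C: 0 + 2(142.4) = 284.9
  D: 0 + 1(120.7) = 120.7
Total out = 47.89 + 284.9 + 120.7 = 453.4 mol.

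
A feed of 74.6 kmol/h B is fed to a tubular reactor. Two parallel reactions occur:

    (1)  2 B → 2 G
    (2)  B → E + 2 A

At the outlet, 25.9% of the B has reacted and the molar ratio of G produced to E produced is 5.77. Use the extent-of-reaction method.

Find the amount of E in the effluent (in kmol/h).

Conversion of B: B consumed = 0.259 × 74.6 = 19.32 kmol/h = 2ξ₁ + 1ξ₂.
Selectivity: 2ξ₁ / (1ξ₂) = 5.77 → ξ₁ = 2.885 ξ₂.
Substitute: (2·2.885 + 1) ξ₂ = 19.32 → ξ₂ = 2.854 kmol/h, ξ₁ = 8.234 kmol/h.
Outlet amounts (n = n₀ + Σ ν·ξ):
  B: 74.6 − 2(8.234) − 1(2.854) = 55.28
  G: 0 + 2(8.234) = 16.47
  E: 0 + 1(2.854) = 2.854
  A: 0 + 2(2.854) = 5.708

2.85 kmol/h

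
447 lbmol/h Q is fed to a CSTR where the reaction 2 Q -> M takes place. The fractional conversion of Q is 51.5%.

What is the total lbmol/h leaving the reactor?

Q reacted = 0.515 × 447 = 230.2 lbmol/h; ν_Q = −2, so ξ = 230.2/2 = 115.1 lbmol/h.
Outlet amounts (n = n₀ + ν ξ):
  Q: 447 − 2(115.1) = 216.8
  M: 0 + 1(115.1) = 115.1
Total out = 216.8 + 115.1 = 331.9 lbmol/h.

332 lbmol/h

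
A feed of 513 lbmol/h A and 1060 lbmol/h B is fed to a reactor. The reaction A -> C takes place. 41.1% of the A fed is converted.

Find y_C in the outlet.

0.134

A reacted = 0.411 × 513 = 210.8 lbmol/h; ν_A = −1, so ξ = 210.8/1 = 210.8 lbmol/h.
Outlet amounts (n = n₀ + ν ξ):
  A: 513 − 1(210.8) = 302.2
  C: 0 + 1(210.8) = 210.8
  B: 1060 (inert)
Total out = 1573 lbmol/h; y_C = 210.8 / 1573 = 0.134.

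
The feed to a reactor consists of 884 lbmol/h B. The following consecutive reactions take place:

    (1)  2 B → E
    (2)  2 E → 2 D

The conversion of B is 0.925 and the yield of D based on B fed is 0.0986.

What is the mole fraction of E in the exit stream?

Conversion of B: B consumed = 2ξ₁ = 0.925 × 884 → ξ₁ = 408.9 lbmol/h.
Yield of D: 2ξ₂ / 884 = 0.0986 → ξ₂ = 43.58 lbmol/h.
Outlet amounts (n = n₀ + Σ ν·ξ):
  B: 884 − 2(408.9) = 66.3
  E: 0 + 1(408.9) − 2(43.58) = 321.7
  D: 0 + 2(43.58) = 87.16
Total out = 475.1 lbmol/h; y_E = 321.7 / 475.1 = 0.677.

0.677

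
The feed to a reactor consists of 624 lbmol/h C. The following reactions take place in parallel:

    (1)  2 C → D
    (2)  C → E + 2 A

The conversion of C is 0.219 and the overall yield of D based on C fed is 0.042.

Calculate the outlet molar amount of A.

168 lbmol/h

Yield of D: 1ξ₁ / 624 = 0.042 → ξ₁ = 26.21 lbmol/h.
Conversion of C: 2ξ₁ + 1ξ₂ = 0.219 × 624 = 136.7 → ξ₂ = 84.24 lbmol/h.
Outlet amounts (n = n₀ + Σ ν·ξ):
  C: 624 − 2(26.21) − 1(84.24) = 487.3
  D: 0 + 1(26.21) = 26.21
  E: 0 + 1(84.24) = 84.24
  A: 0 + 2(84.24) = 168.5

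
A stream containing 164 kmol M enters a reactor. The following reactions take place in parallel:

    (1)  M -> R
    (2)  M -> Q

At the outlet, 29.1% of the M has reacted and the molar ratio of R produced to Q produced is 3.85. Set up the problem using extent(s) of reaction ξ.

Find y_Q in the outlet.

0.06

Conversion of M: M consumed = 0.291 × 164 = 47.72 kmol = 1ξ₁ + 1ξ₂.
Selectivity: 1ξ₁ / (1ξ₂) = 3.85 → ξ₁ = 3.85 ξ₂.
Substitute: (1·3.85 + 1) ξ₂ = 47.72 → ξ₂ = 9.84 kmol, ξ₁ = 37.88 kmol.
Outlet amounts (n = n₀ + Σ ν·ξ):
  M: 164 − 1(37.88) − 1(9.84) = 116.3
  R: 0 + 1(37.88) = 37.88
  Q: 0 + 1(9.84) = 9.84
Total out = 164 kmol; y_Q = 9.84 / 164 = 0.06.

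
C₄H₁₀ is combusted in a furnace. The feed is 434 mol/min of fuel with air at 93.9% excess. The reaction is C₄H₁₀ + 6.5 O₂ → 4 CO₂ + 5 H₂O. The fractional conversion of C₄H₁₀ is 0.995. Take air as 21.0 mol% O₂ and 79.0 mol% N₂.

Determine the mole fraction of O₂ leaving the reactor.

Stoichiometric O₂ = 6.5 × 434 = 2821 mol/min; O₂ fed = 2821 × 1.939 = 5470 mol/min.
N₂ fed = 5470 × 79/21 = 20580 mol/min.
Fuel reacted = 0.995 × 434 → ξ = 431.8 mol/min.
Outlet (n = n₀ + ν ξ):
  C₄H₁₀: 434 − 1(431.8) = 2.17
  O₂: 5470 − 6.5(431.8) = 2663
  N₂: 20580 (inert)
  CO₂: 0 + 4(431.8) = 1727
  H₂O: 0 + 5(431.8) = 2159
Total out = 27130 mol/min; y_O₂ = 2663 / 27130 = 0.09816.

0.0982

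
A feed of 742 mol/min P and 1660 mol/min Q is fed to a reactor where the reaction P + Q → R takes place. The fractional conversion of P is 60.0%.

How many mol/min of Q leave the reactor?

1210 mol/min

P reacted = 0.6 × 742 = 445.2 mol/min; ν_P = −1, so ξ = 445.2/1 = 445.2 mol/min.
Outlet amounts (n = n₀ + ν ξ):
  P: 742 − 1(445.2) = 296.8
  Q: 1660 − 1(445.2) = 1215
  R: 0 + 1(445.2) = 445.2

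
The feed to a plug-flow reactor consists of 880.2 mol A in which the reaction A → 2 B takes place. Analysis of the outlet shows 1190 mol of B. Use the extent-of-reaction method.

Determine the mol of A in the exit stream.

285 mol

For B: n = n₀ + 2ξ → 1190 = 0 + 2ξ, giving ξ = 595 mol.
Outlet amounts (n = n₀ + ν ξ):
  A: 880.2 − 1(595) = 285.2
  B: 0 + 2(595) = 1190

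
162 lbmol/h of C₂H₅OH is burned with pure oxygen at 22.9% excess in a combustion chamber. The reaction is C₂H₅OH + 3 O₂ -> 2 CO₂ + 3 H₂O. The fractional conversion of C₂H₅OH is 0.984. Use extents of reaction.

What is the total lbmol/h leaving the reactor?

919 lbmol/h

Stoichiometric O₂ = 3 × 162 = 486 lbmol/h; O₂ fed = 486 × 1.229 = 597.3 lbmol/h.
Fuel reacted = 0.984 × 162 → ξ = 159.4 lbmol/h.
Outlet (n = n₀ + ν ξ):
  C₂H₅OH: 162 − 1(159.4) = 2.592
  O₂: 597.3 − 3(159.4) = 119.1
  CO₂: 0 + 2(159.4) = 318.8
  H₂O: 0 + 3(159.4) = 478.2
Total out = 2.592 + 119.1 + 318.8 + 478.2 = 918.7 lbmol/h.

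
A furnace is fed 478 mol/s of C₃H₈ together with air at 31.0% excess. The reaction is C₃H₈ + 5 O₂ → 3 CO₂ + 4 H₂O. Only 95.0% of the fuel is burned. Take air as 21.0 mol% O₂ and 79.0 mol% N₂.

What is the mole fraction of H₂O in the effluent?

Stoichiometric O₂ = 5 × 478 = 2390 mol/s; O₂ fed = 2390 × 1.310 = 3131 mol/s.
N₂ fed = 3131 × 79/21 = 11780 mol/s.
Fuel reacted = 0.95 × 478 → ξ = 454.1 mol/s.
Outlet (n = n₀ + ν ξ):
  C₃H₈: 478 − 1(454.1) = 23.9
  O₂: 3131 − 5(454.1) = 860.4
  N₂: 11780 (inert)
  CO₂: 0 + 3(454.1) = 1362
  H₂O: 0 + 4(454.1) = 1816
Total out = 15840 mol/s; y_H₂O = 1816 / 15840 = 0.1147.

0.115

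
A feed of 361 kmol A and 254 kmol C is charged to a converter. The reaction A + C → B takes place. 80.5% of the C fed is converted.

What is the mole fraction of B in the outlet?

C reacted = 0.805 × 254 = 204.5 kmol; ν_C = −1, so ξ = 204.5/1 = 204.5 kmol.
Outlet amounts (n = n₀ + ν ξ):
  A: 361 − 1(204.5) = 156.5
  C: 254 − 1(204.5) = 49.53
  B: 0 + 1(204.5) = 204.5
Total out = 410.5 kmol; y_B = 204.5 / 410.5 = 0.4981.

0.498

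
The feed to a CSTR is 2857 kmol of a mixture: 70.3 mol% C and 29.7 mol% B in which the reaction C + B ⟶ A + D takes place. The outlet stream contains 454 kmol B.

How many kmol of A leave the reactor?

For B: n = n₀ − 1ξ → 454 = 848.5 − 1ξ, giving ξ = 394.5 kmol.
Outlet amounts (n = n₀ + ν ξ):
  C: 2008 − 1(394.5) = 1614
  B: 848.5 − 1(394.5) = 454
  A: 0 + 1(394.5) = 394.5
  D: 0 + 1(394.5) = 394.5

395 kmol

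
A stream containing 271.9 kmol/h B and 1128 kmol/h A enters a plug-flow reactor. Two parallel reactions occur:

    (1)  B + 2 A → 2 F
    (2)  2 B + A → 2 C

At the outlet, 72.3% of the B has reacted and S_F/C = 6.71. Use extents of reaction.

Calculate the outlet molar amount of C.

45.1 kmol/h

Conversion of B: B consumed = 0.723 × 271.9 = 196.6 kmol/h = 1ξ₁ + 2ξ₂.
Selectivity: 2ξ₁ / (2ξ₂) = 6.71 → ξ₁ = 6.71 ξ₂.
Substitute: (1·6.71 + 2) ξ₂ = 196.6 → ξ₂ = 22.57 kmol/h, ξ₁ = 151.4 kmol/h.
Outlet amounts (n = n₀ + Σ ν·ξ):
  B: 271.9 − 1(151.4) − 2(22.57) = 75.32
  A: 1128 − 2(151.4) − 1(22.57) = 802.5
  F: 0 + 2(151.4) = 302.9
  C: 0 + 2(22.57) = 45.14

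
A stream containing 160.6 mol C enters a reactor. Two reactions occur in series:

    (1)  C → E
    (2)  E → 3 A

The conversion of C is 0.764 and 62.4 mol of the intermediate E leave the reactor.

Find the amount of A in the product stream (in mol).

181 mol

Conversion of C: C consumed = 1ξ₁ = 0.764 × 160.6 → ξ₁ = 122.7 mol.
E balance: n_E = 0 + 1ξ₁ − 1ξ₂ = 62.4 → ξ₂ = (1·122.7 − 62.4)/1 = 60.3 mol.
Outlet amounts (n = n₀ + Σ ν·ξ):
  C: 160.6 − 1(122.7) = 37.9
  E: 0 + 1(122.7) − 1(60.3) = 62.4
  A: 0 + 3(60.3) = 180.9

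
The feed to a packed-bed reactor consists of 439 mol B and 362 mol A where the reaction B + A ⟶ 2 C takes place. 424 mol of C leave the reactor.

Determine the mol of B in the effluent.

For C: n = n₀ + 2ξ → 424 = 0 + 2ξ, giving ξ = 212 mol.
Outlet amounts (n = n₀ + ν ξ):
  B: 439 − 1(212) = 227
  A: 362 − 1(212) = 150
  C: 0 + 2(212) = 424

227 mol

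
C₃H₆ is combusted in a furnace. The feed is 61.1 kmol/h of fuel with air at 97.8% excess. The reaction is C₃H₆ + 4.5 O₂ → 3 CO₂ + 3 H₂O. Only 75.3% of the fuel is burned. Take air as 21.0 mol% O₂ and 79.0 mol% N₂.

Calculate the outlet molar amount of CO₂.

Stoichiometric O₂ = 4.5 × 61.1 = 274.9 kmol/h; O₂ fed = 274.9 × 1.978 = 543.9 kmol/h.
N₂ fed = 543.9 × 79/21 = 2046 kmol/h.
Fuel reacted = 0.753 × 61.1 → ξ = 46.01 kmol/h.
Outlet (n = n₀ + ν ξ):
  C₃H₆: 61.1 − 1(46.01) = 15.09
  O₂: 543.9 − 4.5(46.01) = 336.8
  N₂: 2046 (inert)
  CO₂: 0 + 3(46.01) = 138
  H₂O: 0 + 3(46.01) = 138

138 kmol/h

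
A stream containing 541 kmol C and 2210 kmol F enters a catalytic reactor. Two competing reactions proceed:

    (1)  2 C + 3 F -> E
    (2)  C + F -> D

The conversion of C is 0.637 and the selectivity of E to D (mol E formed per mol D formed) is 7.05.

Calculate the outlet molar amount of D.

22.8 kmol

Conversion of C: C consumed = 0.637 × 541 = 344.6 kmol = 2ξ₁ + 1ξ₂.
Selectivity: 1ξ₁ / (1ξ₂) = 7.05 → ξ₁ = 7.05 ξ₂.
Substitute: (2·7.05 + 1) ξ₂ = 344.6 → ξ₂ = 22.82 kmol, ξ₁ = 160.9 kmol.
Outlet amounts (n = n₀ + Σ ν·ξ):
  C: 541 − 2(160.9) − 1(22.82) = 196.4
  F: 2210 − 3(160.9) − 1(22.82) = 1704
  E: 0 + 1(160.9) = 160.9
  D: 0 + 1(22.82) = 22.82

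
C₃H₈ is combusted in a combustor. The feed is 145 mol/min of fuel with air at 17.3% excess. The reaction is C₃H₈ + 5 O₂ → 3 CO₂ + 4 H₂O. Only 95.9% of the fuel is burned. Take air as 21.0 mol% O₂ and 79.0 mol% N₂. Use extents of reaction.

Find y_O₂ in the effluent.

Stoichiometric O₂ = 5 × 145 = 725 mol/min; O₂ fed = 725 × 1.173 = 850.4 mol/min.
N₂ fed = 850.4 × 79/21 = 3199 mol/min.
Fuel reacted = 0.959 × 145 → ξ = 139.1 mol/min.
Outlet (n = n₀ + ν ξ):
  C₃H₈: 145 − 1(139.1) = 5.945
  O₂: 850.4 − 5(139.1) = 155.1
  N₂: 3199 (inert)
  CO₂: 0 + 3(139.1) = 417.2
  H₂O: 0 + 4(139.1) = 556.2
Total out = 4334 mol/min; y_O₂ = 155.1 / 4334 = 0.0358.

0.0358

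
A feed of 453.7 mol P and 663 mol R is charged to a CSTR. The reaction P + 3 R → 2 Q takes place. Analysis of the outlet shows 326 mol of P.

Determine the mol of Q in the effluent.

255 mol

For P: n = n₀ − 1ξ → 326 = 453.7 − 1ξ, giving ξ = 127.7 mol.
Outlet amounts (n = n₀ + ν ξ):
  P: 453.7 − 1(127.7) = 326
  R: 663 − 3(127.7) = 279.9
  Q: 0 + 2(127.7) = 255.4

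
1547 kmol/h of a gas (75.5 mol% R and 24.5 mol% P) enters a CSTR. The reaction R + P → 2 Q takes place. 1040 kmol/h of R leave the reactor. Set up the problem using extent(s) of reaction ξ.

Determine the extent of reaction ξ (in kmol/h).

ξ = 128 kmol/h

For R: n = n₀ − 1ξ → 1040 = 1168 − 1ξ, giving ξ = 128 kmol/h.
Outlet amounts (n = n₀ + ν ξ):
  R: 1168 − 1(128) = 1040
  P: 379 − 1(128) = 251
  Q: 0 + 2(128) = 256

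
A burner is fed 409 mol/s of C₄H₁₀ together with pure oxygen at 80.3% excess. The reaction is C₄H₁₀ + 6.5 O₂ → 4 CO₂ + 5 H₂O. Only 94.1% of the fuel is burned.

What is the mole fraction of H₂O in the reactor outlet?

0.333

Stoichiometric O₂ = 6.5 × 409 = 2658 mol/s; O₂ fed = 2658 × 1.803 = 4793 mol/s.
Fuel reacted = 0.941 × 409 → ξ = 384.9 mol/s.
Outlet (n = n₀ + ν ξ):
  C₄H₁₀: 409 − 1(384.9) = 24.13
  O₂: 4793 − 6.5(384.9) = 2292
  CO₂: 0 + 4(384.9) = 1539
  H₂O: 0 + 5(384.9) = 1924
Total out = 5780 mol/s; y_H₂O = 1924 / 5780 = 0.333.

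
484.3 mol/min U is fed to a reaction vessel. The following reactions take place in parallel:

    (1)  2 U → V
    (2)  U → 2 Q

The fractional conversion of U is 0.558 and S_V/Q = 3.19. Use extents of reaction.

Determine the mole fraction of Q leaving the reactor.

0.104

Conversion of U: U consumed = 0.558 × 484.3 = 270.2 mol/min = 2ξ₁ + 1ξ₂.
Selectivity: 1ξ₁ / (2ξ₂) = 3.19 → ξ₁ = 6.38 ξ₂.
Substitute: (2·6.38 + 1) ξ₂ = 270.2 → ξ₂ = 19.64 mol/min, ξ₁ = 125.3 mol/min.
Outlet amounts (n = n₀ + Σ ν·ξ):
  U: 484.3 − 2(125.3) − 1(19.64) = 214.1
  V: 0 + 1(125.3) = 125.3
  Q: 0 + 2(19.64) = 39.28
Total out = 378.6 mol/min; y_Q = 39.28 / 378.6 = 0.1037.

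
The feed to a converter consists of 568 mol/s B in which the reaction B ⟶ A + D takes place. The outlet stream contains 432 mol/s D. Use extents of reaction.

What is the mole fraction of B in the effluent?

0.136

For D: n = n₀ + 1ξ → 432 = 0 + 1ξ, giving ξ = 432 mol/s.
Outlet amounts (n = n₀ + ν ξ):
  B: 568 − 1(432) = 136
  A: 0 + 1(432) = 432
  D: 0 + 1(432) = 432
Total out = 1000 mol/s; y_B = 136 / 1000 = 0.136.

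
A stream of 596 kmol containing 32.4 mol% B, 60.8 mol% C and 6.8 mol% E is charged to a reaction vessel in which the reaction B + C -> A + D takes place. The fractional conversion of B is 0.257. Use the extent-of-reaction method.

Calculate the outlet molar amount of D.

B reacted = 0.257 × 193.1 = 49.63 kmol; ν_B = −1, so ξ = 49.63/1 = 49.63 kmol.
Outlet amounts (n = n₀ + ν ξ):
  B: 193.1 − 1(49.63) = 143.5
  C: 362.4 − 1(49.63) = 312.7
  A: 0 + 1(49.63) = 49.63
  D: 0 + 1(49.63) = 49.63
  E: 40.53 (inert)

49.6 kmol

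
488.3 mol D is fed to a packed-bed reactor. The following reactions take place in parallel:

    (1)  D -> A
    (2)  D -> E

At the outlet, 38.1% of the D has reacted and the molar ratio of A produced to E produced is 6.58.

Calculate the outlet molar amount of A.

161 mol

Conversion of D: D consumed = 0.381 × 488.3 = 186 mol = 1ξ₁ + 1ξ₂.
Selectivity: 1ξ₁ / (1ξ₂) = 6.58 → ξ₁ = 6.58 ξ₂.
Substitute: (1·6.58 + 1) ξ₂ = 186 → ξ₂ = 24.54 mol, ξ₁ = 161.5 mol.
Outlet amounts (n = n₀ + Σ ν·ξ):
  D: 488.3 − 1(161.5) − 1(24.54) = 302.3
  A: 0 + 1(161.5) = 161.5
  E: 0 + 1(24.54) = 24.54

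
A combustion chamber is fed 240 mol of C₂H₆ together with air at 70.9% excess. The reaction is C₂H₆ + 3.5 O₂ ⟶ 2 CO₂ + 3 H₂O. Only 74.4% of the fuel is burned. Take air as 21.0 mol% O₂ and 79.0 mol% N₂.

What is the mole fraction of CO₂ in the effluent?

Stoichiometric O₂ = 3.5 × 240 = 840 mol; O₂ fed = 840 × 1.709 = 1436 mol.
N₂ fed = 1436 × 79/21 = 5400 mol.
Fuel reacted = 0.744 × 240 → ξ = 178.6 mol.
Outlet (n = n₀ + ν ξ):
  C₂H₆: 240 − 1(178.6) = 61.44
  O₂: 1436 − 3.5(178.6) = 810.6
  N₂: 5400 (inert)
  CO₂: 0 + 2(178.6) = 357.1
  H₂O: 0 + 3(178.6) = 535.7
Total out = 7165 mol; y_CO₂ = 357.1 / 7165 = 0.04984.

0.0498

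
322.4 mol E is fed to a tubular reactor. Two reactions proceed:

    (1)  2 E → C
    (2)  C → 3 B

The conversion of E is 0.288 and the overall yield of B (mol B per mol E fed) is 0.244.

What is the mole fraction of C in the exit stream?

Conversion of E: E consumed = 2ξ₁ = 0.288 × 322.4 → ξ₁ = 46.43 mol.
Yield of B: 3ξ₂ / 322.4 = 0.244 → ξ₂ = 26.22 mol.
Outlet amounts (n = n₀ + Σ ν·ξ):
  E: 322.4 − 2(46.43) = 229.5
  C: 0 + 1(46.43) − 1(26.22) = 20.2
  B: 0 + 3(26.22) = 78.67
Total out = 328.4 mol; y_C = 20.2 / 328.4 = 0.06152.

0.0615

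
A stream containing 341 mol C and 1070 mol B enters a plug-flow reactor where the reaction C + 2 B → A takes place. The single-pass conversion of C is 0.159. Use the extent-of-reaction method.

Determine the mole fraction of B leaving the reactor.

C reacted = 0.159 × 341 = 54.22 mol; ν_C = −1, so ξ = 54.22/1 = 54.22 mol.
Outlet amounts (n = n₀ + ν ξ):
  C: 341 − 1(54.22) = 286.8
  B: 1070 − 2(54.22) = 961.6
  A: 0 + 1(54.22) = 54.22
Total out = 1303 mol; y_B = 961.6 / 1303 = 0.7382.

0.738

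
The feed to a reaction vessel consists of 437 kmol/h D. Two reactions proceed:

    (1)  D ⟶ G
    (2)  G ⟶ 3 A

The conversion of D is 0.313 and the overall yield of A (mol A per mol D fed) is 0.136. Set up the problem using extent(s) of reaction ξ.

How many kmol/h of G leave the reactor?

117 kmol/h

Conversion of D: D consumed = 1ξ₁ = 0.313 × 437 → ξ₁ = 136.8 kmol/h.
Yield of A: 3ξ₂ / 437 = 0.136 → ξ₂ = 19.81 kmol/h.
Outlet amounts (n = n₀ + Σ ν·ξ):
  D: 437 − 1(136.8) = 300.2
  G: 0 + 1(136.8) − 1(19.81) = 117
  A: 0 + 3(19.81) = 59.43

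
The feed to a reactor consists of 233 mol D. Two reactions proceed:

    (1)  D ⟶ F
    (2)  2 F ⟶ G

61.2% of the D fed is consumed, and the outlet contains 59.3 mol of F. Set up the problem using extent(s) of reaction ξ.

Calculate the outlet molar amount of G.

41.6 mol

Conversion of D: D consumed = 1ξ₁ = 0.612 × 233 → ξ₁ = 142.6 mol.
F balance: n_F = 0 + 1ξ₁ − 2ξ₂ = 59.3 → ξ₂ = (1·142.6 − 59.3)/2 = 41.65 mol.
Outlet amounts (n = n₀ + Σ ν·ξ):
  D: 233 − 1(142.6) = 90.4
  F: 0 + 1(142.6) − 2(41.65) = 59.3
  G: 0 + 1(41.65) = 41.65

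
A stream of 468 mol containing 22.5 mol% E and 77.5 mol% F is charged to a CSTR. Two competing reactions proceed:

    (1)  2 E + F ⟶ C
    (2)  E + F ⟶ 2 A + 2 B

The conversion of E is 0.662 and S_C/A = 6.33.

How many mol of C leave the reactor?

Conversion of E: E consumed = 0.662 × 105.3 = 69.71 mol = 2ξ₁ + 1ξ₂.
Selectivity: 1ξ₁ / (2ξ₂) = 6.33 → ξ₁ = 12.66 ξ₂.
Substitute: (2·12.66 + 1) ξ₂ = 69.71 → ξ₂ = 2.649 mol, ξ₁ = 33.53 mol.
Outlet amounts (n = n₀ + Σ ν·ξ):
  E: 105.3 − 2(33.53) − 1(2.649) = 35.59
  F: 362.7 − 1(33.53) − 1(2.649) = 326.5
  C: 0 + 1(33.53) = 33.53
  A: 0 + 2(2.649) = 5.297
  B: 0 + 2(2.649) = 5.297

33.5 mol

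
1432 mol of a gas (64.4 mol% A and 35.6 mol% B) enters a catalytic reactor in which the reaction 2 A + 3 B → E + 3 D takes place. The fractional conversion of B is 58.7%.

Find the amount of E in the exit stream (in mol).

B reacted = 0.587 × 509.8 = 299.2 mol; ν_B = −3, so ξ = 299.2/3 = 99.75 mol.
Outlet amounts (n = n₀ + ν ξ):
  A: 922.2 − 2(99.75) = 722.7
  B: 509.8 − 3(99.75) = 210.5
  E: 0 + 1(99.75) = 99.75
  D: 0 + 3(99.75) = 299.2

99.7 mol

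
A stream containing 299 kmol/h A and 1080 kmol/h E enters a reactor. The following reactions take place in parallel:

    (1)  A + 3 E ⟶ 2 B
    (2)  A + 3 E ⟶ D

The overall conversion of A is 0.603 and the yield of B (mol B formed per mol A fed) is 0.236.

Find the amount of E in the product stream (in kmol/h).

Yield of B: 2ξ₁ / 299 = 0.236 → ξ₁ = 35.28 kmol/h.
Conversion of A: 1ξ₁ + 1ξ₂ = 0.603 × 299 = 180.3 → ξ₂ = 145 kmol/h.
Outlet amounts (n = n₀ + Σ ν·ξ):
  A: 299 − 1(35.28) − 1(145) = 118.7
  E: 1080 − 3(35.28) − 3(145) = 539.1
  B: 0 + 2(35.28) = 70.56
  D: 0 + 1(145) = 145

539 kmol/h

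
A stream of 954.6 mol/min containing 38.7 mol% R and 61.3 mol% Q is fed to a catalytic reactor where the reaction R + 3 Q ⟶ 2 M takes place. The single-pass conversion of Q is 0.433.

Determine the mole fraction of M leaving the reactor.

Q reacted = 0.433 × 585.2 = 253.4 mol/min; ν_Q = −3, so ξ = 253.4/3 = 84.46 mol/min.
Outlet amounts (n = n₀ + ν ξ):
  R: 369.4 − 1(84.46) = 285
  Q: 585.2 − 3(84.46) = 331.8
  M: 0 + 2(84.46) = 168.9
Total out = 785.7 mol/min; y_M = 168.9 / 785.7 = 0.215.

0.215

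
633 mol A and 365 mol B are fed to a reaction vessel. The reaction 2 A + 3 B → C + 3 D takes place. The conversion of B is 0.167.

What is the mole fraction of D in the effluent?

0.0623

B reacted = 0.167 × 365 = 60.96 mol; ν_B = −3, so ξ = 60.96/3 = 20.32 mol.
Outlet amounts (n = n₀ + ν ξ):
  A: 633 − 2(20.32) = 592.4
  B: 365 − 3(20.32) = 304
  C: 0 + 1(20.32) = 20.32
  D: 0 + 3(20.32) = 60.96
Total out = 977.7 mol; y_D = 60.96 / 977.7 = 0.06235.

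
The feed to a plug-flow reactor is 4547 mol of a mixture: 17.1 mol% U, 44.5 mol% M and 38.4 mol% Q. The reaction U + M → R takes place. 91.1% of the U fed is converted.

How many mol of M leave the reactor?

1320 mol

U reacted = 0.911 × 777.5 = 708.3 mol; ν_U = −1, so ξ = 708.3/1 = 708.3 mol.
Outlet amounts (n = n₀ + ν ξ):
  U: 777.5 − 1(708.3) = 69.2
  M: 2023 − 1(708.3) = 1315
  R: 0 + 1(708.3) = 708.3
  Q: 1746 (inert)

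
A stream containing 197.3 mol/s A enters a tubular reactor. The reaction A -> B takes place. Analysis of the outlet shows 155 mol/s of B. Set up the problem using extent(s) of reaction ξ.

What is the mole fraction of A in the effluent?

For B: n = n₀ + 1ξ → 155 = 0 + 1ξ, giving ξ = 155 mol/s.
Outlet amounts (n = n₀ + ν ξ):
  A: 197.3 − 1(155) = 42.3
  B: 0 + 1(155) = 155
Total out = 197.3 mol/s; y_A = 42.3 / 197.3 = 0.2144.

0.214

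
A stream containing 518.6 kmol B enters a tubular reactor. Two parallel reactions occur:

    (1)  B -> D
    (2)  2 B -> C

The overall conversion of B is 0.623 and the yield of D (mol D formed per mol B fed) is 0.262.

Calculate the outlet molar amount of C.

Yield of D: 1ξ₁ / 518.6 = 0.262 → ξ₁ = 135.9 kmol.
Conversion of B: 1ξ₁ + 2ξ₂ = 0.623 × 518.6 = 323.1 → ξ₂ = 93.61 kmol.
Outlet amounts (n = n₀ + Σ ν·ξ):
  B: 518.6 − 1(135.9) − 2(93.61) = 195.5
  D: 0 + 1(135.9) = 135.9
  C: 0 + 1(93.61) = 93.61

93.6 kmol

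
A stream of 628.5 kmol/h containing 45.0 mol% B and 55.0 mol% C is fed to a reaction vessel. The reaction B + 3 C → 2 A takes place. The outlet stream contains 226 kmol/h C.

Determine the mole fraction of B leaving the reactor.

For C: n = n₀ − 3ξ → 226 = 345.7 − 3ξ, giving ξ = 39.89 kmol/h.
Outlet amounts (n = n₀ + ν ξ):
  B: 282.8 − 1(39.89) = 242.9
  C: 345.7 − 3(39.89) = 226
  A: 0 + 2(39.89) = 79.78
Total out = 548.7 kmol/h; y_B = 242.9 / 548.7 = 0.4427.

0.443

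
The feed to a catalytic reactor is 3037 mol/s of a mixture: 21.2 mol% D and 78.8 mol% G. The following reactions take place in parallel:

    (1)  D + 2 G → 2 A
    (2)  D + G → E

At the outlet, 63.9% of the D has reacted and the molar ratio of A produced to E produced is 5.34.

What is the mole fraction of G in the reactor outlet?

Conversion of D: D consumed = 0.639 × 643.8 = 411.4 mol/s = 1ξ₁ + 1ξ₂.
Selectivity: 2ξ₁ / (1ξ₂) = 5.34 → ξ₁ = 2.67 ξ₂.
Substitute: (1·2.67 + 1) ξ₂ = 411.4 → ξ₂ = 112.1 mol/s, ξ₁ = 299.3 mol/s.
Outlet amounts (n = n₀ + Σ ν·ξ):
  D: 643.8 − 1(299.3) − 1(112.1) = 232.4
  G: 2393 − 2(299.3) − 1(112.1) = 1682
  A: 0 + 2(299.3) = 598.6
  E: 0 + 1(112.1) = 112.1
Total out = 2626 mol/s; y_G = 1682 / 2626 = 0.6408.

0.641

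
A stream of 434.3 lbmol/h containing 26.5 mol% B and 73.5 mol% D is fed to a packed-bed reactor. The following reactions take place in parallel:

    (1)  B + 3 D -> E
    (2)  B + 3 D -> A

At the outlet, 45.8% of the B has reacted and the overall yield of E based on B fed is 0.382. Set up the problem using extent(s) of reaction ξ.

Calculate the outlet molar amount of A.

Yield of E: 1ξ₁ / 115.1 = 0.382 → ξ₁ = 43.96 lbmol/h.
Conversion of B: 1ξ₁ + 1ξ₂ = 0.458 × 115.1 = 52.71 → ξ₂ = 8.747 lbmol/h.
Outlet amounts (n = n₀ + Σ ν·ξ):
  B: 115.1 − 1(43.96) − 1(8.747) = 62.38
  D: 319.2 − 3(43.96) − 3(8.747) = 161.1
  E: 0 + 1(43.96) = 43.96
  A: 0 + 1(8.747) = 8.747

8.75 lbmol/h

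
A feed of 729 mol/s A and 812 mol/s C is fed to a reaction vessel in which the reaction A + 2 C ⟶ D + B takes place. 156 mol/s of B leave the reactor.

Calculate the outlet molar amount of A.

573 mol/s

For B: n = n₀ + 1ξ → 156 = 0 + 1ξ, giving ξ = 156 mol/s.
Outlet amounts (n = n₀ + ν ξ):
  A: 729 − 1(156) = 573
  C: 812 − 2(156) = 500
  D: 0 + 1(156) = 156
  B: 0 + 1(156) = 156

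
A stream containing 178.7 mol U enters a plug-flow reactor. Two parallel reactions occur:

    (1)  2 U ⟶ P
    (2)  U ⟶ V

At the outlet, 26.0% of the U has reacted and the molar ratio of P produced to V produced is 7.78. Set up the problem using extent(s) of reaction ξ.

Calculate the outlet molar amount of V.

Conversion of U: U consumed = 0.26 × 178.7 = 46.46 mol = 2ξ₁ + 1ξ₂.
Selectivity: 1ξ₁ / (1ξ₂) = 7.78 → ξ₁ = 7.78 ξ₂.
Substitute: (2·7.78 + 1) ξ₂ = 46.46 → ξ₂ = 2.806 mol, ξ₁ = 21.83 mol.
Outlet amounts (n = n₀ + Σ ν·ξ):
  U: 178.7 − 2(21.83) − 1(2.806) = 132.2
  P: 0 + 1(21.83) = 21.83
  V: 0 + 1(2.806) = 2.806

2.81 mol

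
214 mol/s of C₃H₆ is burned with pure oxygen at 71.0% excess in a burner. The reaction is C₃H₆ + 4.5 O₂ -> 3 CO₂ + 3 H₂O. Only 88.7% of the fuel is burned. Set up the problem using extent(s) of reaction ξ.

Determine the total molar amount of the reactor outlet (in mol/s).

1960 mol/s

Stoichiometric O₂ = 4.5 × 214 = 963 mol/s; O₂ fed = 963 × 1.710 = 1647 mol/s.
Fuel reacted = 0.887 × 214 → ξ = 189.8 mol/s.
Outlet (n = n₀ + ν ξ):
  C₃H₆: 214 − 1(189.8) = 24.18
  O₂: 1647 − 4.5(189.8) = 792.5
  CO₂: 0 + 3(189.8) = 569.5
  H₂O: 0 + 3(189.8) = 569.5
Total out = 24.18 + 792.5 + 569.5 + 569.5 = 1956 mol/s.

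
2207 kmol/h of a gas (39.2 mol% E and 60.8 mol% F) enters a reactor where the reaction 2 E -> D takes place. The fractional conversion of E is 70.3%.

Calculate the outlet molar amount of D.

304 kmol/h

E reacted = 0.703 × 865.1 = 608.2 kmol/h; ν_E = −2, so ξ = 608.2/2 = 304.1 kmol/h.
Outlet amounts (n = n₀ + ν ξ):
  E: 865.1 − 2(304.1) = 256.9
  D: 0 + 1(304.1) = 304.1
  F: 1342 (inert)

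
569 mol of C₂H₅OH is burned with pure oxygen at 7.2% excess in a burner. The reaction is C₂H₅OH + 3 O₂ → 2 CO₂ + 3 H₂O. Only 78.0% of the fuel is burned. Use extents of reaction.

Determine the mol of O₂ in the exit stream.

Stoichiometric O₂ = 3 × 569 = 1707 mol; O₂ fed = 1707 × 1.072 = 1830 mol.
Fuel reacted = 0.78 × 569 → ξ = 443.8 mol.
Outlet (n = n₀ + ν ξ):
  C₂H₅OH: 569 − 1(443.8) = 125.2
  O₂: 1830 − 3(443.8) = 498.4
  CO₂: 0 + 2(443.8) = 887.6
  H₂O: 0 + 3(443.8) = 1331

498 mol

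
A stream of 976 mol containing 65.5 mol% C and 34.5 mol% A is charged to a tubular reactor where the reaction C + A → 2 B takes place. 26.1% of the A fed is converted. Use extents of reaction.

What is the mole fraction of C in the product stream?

A reacted = 0.261 × 336.7 = 87.88 mol; ν_A = −1, so ξ = 87.88/1 = 87.88 mol.
Outlet amounts (n = n₀ + ν ξ):
  C: 639.3 − 1(87.88) = 551.4
  A: 336.7 − 1(87.88) = 248.8
  B: 0 + 2(87.88) = 175.8
Total out = 976 mol; y_C = 551.4 / 976 = 0.565.

0.565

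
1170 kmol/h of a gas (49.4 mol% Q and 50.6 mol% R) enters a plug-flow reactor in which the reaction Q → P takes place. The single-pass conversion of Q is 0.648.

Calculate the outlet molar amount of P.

375 kmol/h

Q reacted = 0.648 × 578 = 374.5 kmol/h; ν_Q = −1, so ξ = 374.5/1 = 374.5 kmol/h.
Outlet amounts (n = n₀ + ν ξ):
  Q: 578 − 1(374.5) = 203.4
  P: 0 + 1(374.5) = 374.5
  R: 592 (inert)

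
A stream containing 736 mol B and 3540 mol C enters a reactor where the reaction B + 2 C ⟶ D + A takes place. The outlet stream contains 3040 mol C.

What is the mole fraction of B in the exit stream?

0.121

For C: n = n₀ − 2ξ → 3040 = 3540 − 2ξ, giving ξ = 250 mol.
Outlet amounts (n = n₀ + ν ξ):
  B: 736 − 1(250) = 486
  C: 3540 − 2(250) = 3040
  D: 0 + 1(250) = 250
  A: 0 + 1(250) = 250
Total out = 4026 mol; y_B = 486 / 4026 = 0.1207.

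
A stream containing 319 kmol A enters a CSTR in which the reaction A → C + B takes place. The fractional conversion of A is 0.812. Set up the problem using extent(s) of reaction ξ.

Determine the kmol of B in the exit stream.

259 kmol

A reacted = 0.812 × 319 = 259 kmol; ν_A = −1, so ξ = 259/1 = 259 kmol.
Outlet amounts (n = n₀ + ν ξ):
  A: 319 − 1(259) = 59.97
  C: 0 + 1(259) = 259
  B: 0 + 1(259) = 259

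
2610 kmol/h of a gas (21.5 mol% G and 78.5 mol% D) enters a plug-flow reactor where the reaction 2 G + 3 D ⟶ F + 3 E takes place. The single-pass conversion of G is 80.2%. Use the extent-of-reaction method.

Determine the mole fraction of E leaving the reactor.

G reacted = 0.802 × 561.1 = 450 kmol/h; ν_G = −2, so ξ = 450/2 = 225 kmol/h.
Outlet amounts (n = n₀ + ν ξ):
  G: 561.1 − 2(225) = 111.1
  D: 2049 − 3(225) = 1374
  F: 0 + 1(225) = 225
  E: 0 + 3(225) = 675.1
Total out = 2385 kmol/h; y_E = 675.1 / 2385 = 0.283.

0.283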